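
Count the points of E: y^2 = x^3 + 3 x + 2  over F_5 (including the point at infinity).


For each x in F_5, count y with y^2 = x^3 + 3 x + 2 mod 5:
  x = 1: RHS = 1, y in [1, 4]  -> 2 point(s)
  x = 2: RHS = 1, y in [1, 4]  -> 2 point(s)
Affine points: 4. Add the point at infinity: total = 5.

#E(F_5) = 5


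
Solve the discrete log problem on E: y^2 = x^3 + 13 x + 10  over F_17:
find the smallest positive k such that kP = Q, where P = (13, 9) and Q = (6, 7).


Enumerate multiples of P until we hit Q = (6, 7):
  1P = (13, 9)
  2P = (6, 10)
  3P = (6, 7)
Match found at i = 3.

k = 3


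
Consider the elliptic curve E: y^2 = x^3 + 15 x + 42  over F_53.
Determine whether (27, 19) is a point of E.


Check whether y^2 = x^3 + 15 x + 42 (mod 53) for (x, y) = (27, 19).
LHS: y^2 = 19^2 mod 53 = 43
RHS: x^3 + 15 x + 42 = 27^3 + 15*27 + 42 mod 53 = 43
LHS = RHS

Yes, on the curve


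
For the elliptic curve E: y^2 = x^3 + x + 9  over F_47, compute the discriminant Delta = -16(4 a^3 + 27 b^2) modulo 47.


4 a^3 + 27 b^2 = 4*1^3 + 27*9^2 = 4 + 2187 = 2191
Delta = -16 * (2191) = -35056
Delta mod 47 = 6

Delta = 6 (mod 47)


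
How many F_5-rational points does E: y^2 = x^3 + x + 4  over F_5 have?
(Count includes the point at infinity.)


For each x in F_5, count y with y^2 = x^3 + 1 x + 4 mod 5:
  x = 0: RHS = 4, y in [2, 3]  -> 2 point(s)
  x = 1: RHS = 1, y in [1, 4]  -> 2 point(s)
  x = 2: RHS = 4, y in [2, 3]  -> 2 point(s)
  x = 3: RHS = 4, y in [2, 3]  -> 2 point(s)
Affine points: 8. Add the point at infinity: total = 9.

#E(F_5) = 9


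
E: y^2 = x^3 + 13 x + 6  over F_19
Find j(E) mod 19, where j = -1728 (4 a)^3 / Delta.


Delta = -16(4 a^3 + 27 b^2) mod 19 = 1
-1728 * (4 a)^3 = -1728 * (4*13)^3 mod 19 = 8
j = 8 * 1^(-1) mod 19 = 8

j = 8 (mod 19)


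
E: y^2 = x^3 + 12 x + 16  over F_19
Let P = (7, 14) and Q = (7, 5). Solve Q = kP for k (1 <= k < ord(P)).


Enumerate multiples of P until we hit Q = (7, 5):
  1P = (7, 14)
  2P = (11, 4)
  3P = (12, 8)
  4P = (6, 0)
  5P = (12, 11)
  6P = (11, 15)
  7P = (7, 5)
Match found at i = 7.

k = 7


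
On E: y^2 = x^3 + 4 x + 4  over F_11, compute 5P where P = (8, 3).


k = 5 = 101_2 (binary, LSB first: 101)
Double-and-add from P = (8, 3):
  bit 0 = 1: acc = O + (8, 3) = (8, 3)
  bit 1 = 0: acc unchanged = (8, 3)
  bit 2 = 1: acc = (8, 3) + (1, 3) = (2, 8)

5P = (2, 8)


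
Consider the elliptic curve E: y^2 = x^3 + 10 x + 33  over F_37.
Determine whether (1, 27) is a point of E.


Check whether y^2 = x^3 + 10 x + 33 (mod 37) for (x, y) = (1, 27).
LHS: y^2 = 27^2 mod 37 = 26
RHS: x^3 + 10 x + 33 = 1^3 + 10*1 + 33 mod 37 = 7
LHS != RHS

No, not on the curve


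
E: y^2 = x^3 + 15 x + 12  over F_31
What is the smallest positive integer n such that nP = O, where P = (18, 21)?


Compute successive multiples of P until we hit O:
  1P = (18, 21)
  2P = (28, 23)
  3P = (21, 28)
  4P = (25, 4)
  5P = (23, 0)
  6P = (25, 27)
  7P = (21, 3)
  8P = (28, 8)
  ... (continuing to 10P)
  10P = O

ord(P) = 10


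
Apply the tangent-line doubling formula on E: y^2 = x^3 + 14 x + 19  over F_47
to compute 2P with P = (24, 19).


Doubling: s = (3 x1^2 + a) / (2 y1)
s = (3*24^2 + 14) / (2*19) mod 47 = 31
x3 = s^2 - 2 x1 mod 47 = 31^2 - 2*24 = 20
y3 = s (x1 - x3) - y1 mod 47 = 31 * (24 - 20) - 19 = 11

2P = (20, 11)


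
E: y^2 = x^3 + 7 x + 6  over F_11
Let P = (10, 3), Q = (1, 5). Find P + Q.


P != Q, so use the chord formula.
s = (y2 - y1) / (x2 - x1) = (2) / (2) mod 11 = 1
x3 = s^2 - x1 - x2 mod 11 = 1^2 - 10 - 1 = 1
y3 = s (x1 - x3) - y1 mod 11 = 1 * (10 - 1) - 3 = 6

P + Q = (1, 6)


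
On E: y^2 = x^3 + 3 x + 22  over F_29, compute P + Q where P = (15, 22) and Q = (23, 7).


P != Q, so use the chord formula.
s = (y2 - y1) / (x2 - x1) = (14) / (8) mod 29 = 9
x3 = s^2 - x1 - x2 mod 29 = 9^2 - 15 - 23 = 14
y3 = s (x1 - x3) - y1 mod 29 = 9 * (15 - 14) - 22 = 16

P + Q = (14, 16)


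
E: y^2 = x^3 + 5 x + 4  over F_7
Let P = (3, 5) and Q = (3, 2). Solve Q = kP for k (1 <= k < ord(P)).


Enumerate multiples of P until we hit Q = (3, 2):
  1P = (3, 5)
  2P = (2, 1)
  3P = (4, 5)
  4P = (0, 2)
  5P = (5, 0)
  6P = (0, 5)
  7P = (4, 2)
  8P = (2, 6)
  9P = (3, 2)
Match found at i = 9.

k = 9


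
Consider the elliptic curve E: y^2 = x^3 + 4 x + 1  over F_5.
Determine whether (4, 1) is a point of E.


Check whether y^2 = x^3 + 4 x + 1 (mod 5) for (x, y) = (4, 1).
LHS: y^2 = 1^2 mod 5 = 1
RHS: x^3 + 4 x + 1 = 4^3 + 4*4 + 1 mod 5 = 1
LHS = RHS

Yes, on the curve


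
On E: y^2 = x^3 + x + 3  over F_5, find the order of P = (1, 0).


Compute successive multiples of P until we hit O:
  1P = (1, 0)
  2P = O

ord(P) = 2


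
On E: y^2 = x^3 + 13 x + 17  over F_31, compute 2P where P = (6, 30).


k = 2 = 10_2 (binary, LSB first: 01)
Double-and-add from P = (6, 30):
  bit 0 = 0: acc unchanged = O
  bit 1 = 1: acc = O + (29, 13) = (29, 13)

2P = (29, 13)


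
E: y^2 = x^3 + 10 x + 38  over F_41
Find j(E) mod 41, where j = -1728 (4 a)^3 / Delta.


Delta = -16(4 a^3 + 27 b^2) mod 41 = 8
-1728 * (4 a)^3 = -1728 * (4*10)^3 mod 41 = 6
j = 6 * 8^(-1) mod 41 = 11

j = 11 (mod 41)


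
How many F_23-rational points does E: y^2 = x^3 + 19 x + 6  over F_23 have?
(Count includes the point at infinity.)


For each x in F_23, count y with y^2 = x^3 + 19 x + 6 mod 23:
  x = 0: RHS = 6, y in [11, 12]  -> 2 point(s)
  x = 1: RHS = 3, y in [7, 16]  -> 2 point(s)
  x = 2: RHS = 6, y in [11, 12]  -> 2 point(s)
  x = 4: RHS = 8, y in [10, 13]  -> 2 point(s)
  x = 8: RHS = 3, y in [7, 16]  -> 2 point(s)
  x = 9: RHS = 9, y in [3, 20]  -> 2 point(s)
  x = 10: RHS = 0, y in [0]  -> 1 point(s)
  x = 13: RHS = 12, y in [9, 14]  -> 2 point(s)
  x = 14: RHS = 3, y in [7, 16]  -> 2 point(s)
  x = 15: RHS = 9, y in [3, 20]  -> 2 point(s)
  x = 16: RHS = 13, y in [6, 17]  -> 2 point(s)
  x = 18: RHS = 16, y in [4, 19]  -> 2 point(s)
  x = 19: RHS = 4, y in [2, 21]  -> 2 point(s)
  x = 21: RHS = 6, y in [11, 12]  -> 2 point(s)
  x = 22: RHS = 9, y in [3, 20]  -> 2 point(s)
Affine points: 29. Add the point at infinity: total = 30.

#E(F_23) = 30


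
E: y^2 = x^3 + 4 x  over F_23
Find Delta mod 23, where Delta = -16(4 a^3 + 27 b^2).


4 a^3 + 27 b^2 = 4*4^3 + 27*0^2 = 256 + 0 = 256
Delta = -16 * (256) = -4096
Delta mod 23 = 21

Delta = 21 (mod 23)


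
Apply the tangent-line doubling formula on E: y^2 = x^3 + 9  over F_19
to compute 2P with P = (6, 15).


Doubling: s = (3 x1^2 + a) / (2 y1)
s = (3*6^2 + 0) / (2*15) mod 19 = 15
x3 = s^2 - 2 x1 mod 19 = 15^2 - 2*6 = 4
y3 = s (x1 - x3) - y1 mod 19 = 15 * (6 - 4) - 15 = 15

2P = (4, 15)


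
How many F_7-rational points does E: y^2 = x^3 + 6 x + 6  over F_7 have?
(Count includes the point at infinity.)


For each x in F_7, count y with y^2 = x^3 + 6 x + 6 mod 7:
  x = 3: RHS = 2, y in [3, 4]  -> 2 point(s)
  x = 5: RHS = 0, y in [0]  -> 1 point(s)
Affine points: 3. Add the point at infinity: total = 4.

#E(F_7) = 4


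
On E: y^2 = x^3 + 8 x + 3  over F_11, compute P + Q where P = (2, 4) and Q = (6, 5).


P != Q, so use the chord formula.
s = (y2 - y1) / (x2 - x1) = (1) / (4) mod 11 = 3
x3 = s^2 - x1 - x2 mod 11 = 3^2 - 2 - 6 = 1
y3 = s (x1 - x3) - y1 mod 11 = 3 * (2 - 1) - 4 = 10

P + Q = (1, 10)


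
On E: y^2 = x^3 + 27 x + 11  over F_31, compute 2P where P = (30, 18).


Doubling: s = (3 x1^2 + a) / (2 y1)
s = (3*30^2 + 27) / (2*18) mod 31 = 6
x3 = s^2 - 2 x1 mod 31 = 6^2 - 2*30 = 7
y3 = s (x1 - x3) - y1 mod 31 = 6 * (30 - 7) - 18 = 27

2P = (7, 27)


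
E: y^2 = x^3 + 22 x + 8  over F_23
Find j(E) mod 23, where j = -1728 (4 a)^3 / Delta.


Delta = -16(4 a^3 + 27 b^2) mod 23 = 16
-1728 * (4 a)^3 = -1728 * (4*22)^3 mod 23 = 8
j = 8 * 16^(-1) mod 23 = 12

j = 12 (mod 23)


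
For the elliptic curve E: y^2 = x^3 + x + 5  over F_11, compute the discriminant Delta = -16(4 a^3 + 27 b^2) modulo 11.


4 a^3 + 27 b^2 = 4*1^3 + 27*5^2 = 4 + 675 = 679
Delta = -16 * (679) = -10864
Delta mod 11 = 4

Delta = 4 (mod 11)


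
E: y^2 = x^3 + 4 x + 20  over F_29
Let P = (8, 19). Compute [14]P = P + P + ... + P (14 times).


k = 14 = 1110_2 (binary, LSB first: 0111)
Double-and-add from P = (8, 19):
  bit 0 = 0: acc unchanged = O
  bit 1 = 1: acc = O + (0, 7) = (0, 7)
  bit 2 = 1: acc = (0, 7) + (6, 12) = (10, 4)
  bit 3 = 1: acc = (10, 4) + (13, 23) = (1, 24)

14P = (1, 24)


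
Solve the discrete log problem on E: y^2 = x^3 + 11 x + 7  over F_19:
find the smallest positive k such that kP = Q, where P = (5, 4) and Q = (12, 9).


Enumerate multiples of P until we hit Q = (12, 9):
  1P = (5, 4)
  2P = (7, 3)
  3P = (12, 9)
Match found at i = 3.

k = 3


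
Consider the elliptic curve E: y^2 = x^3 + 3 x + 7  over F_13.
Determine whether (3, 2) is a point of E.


Check whether y^2 = x^3 + 3 x + 7 (mod 13) for (x, y) = (3, 2).
LHS: y^2 = 2^2 mod 13 = 4
RHS: x^3 + 3 x + 7 = 3^3 + 3*3 + 7 mod 13 = 4
LHS = RHS

Yes, on the curve


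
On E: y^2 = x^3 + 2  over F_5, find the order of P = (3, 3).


Compute successive multiples of P until we hit O:
  1P = (3, 3)
  2P = (3, 2)
  3P = O

ord(P) = 3


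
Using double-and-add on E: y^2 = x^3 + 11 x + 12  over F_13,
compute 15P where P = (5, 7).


k = 15 = 1111_2 (binary, LSB first: 1111)
Double-and-add from P = (5, 7):
  bit 0 = 1: acc = O + (5, 7) = (5, 7)
  bit 1 = 1: acc = (5, 7) + (2, 4) = (7, 4)
  bit 2 = 1: acc = (7, 4) + (0, 5) = (10, 2)
  bit 3 = 1: acc = (10, 2) + (12, 0) = (5, 6)

15P = (5, 6)


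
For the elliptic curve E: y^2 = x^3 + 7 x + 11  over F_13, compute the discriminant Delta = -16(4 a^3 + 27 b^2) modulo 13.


4 a^3 + 27 b^2 = 4*7^3 + 27*11^2 = 1372 + 3267 = 4639
Delta = -16 * (4639) = -74224
Delta mod 13 = 6

Delta = 6 (mod 13)


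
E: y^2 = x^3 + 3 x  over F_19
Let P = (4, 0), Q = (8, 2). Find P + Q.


P != Q, so use the chord formula.
s = (y2 - y1) / (x2 - x1) = (2) / (4) mod 19 = 10
x3 = s^2 - x1 - x2 mod 19 = 10^2 - 4 - 8 = 12
y3 = s (x1 - x3) - y1 mod 19 = 10 * (4 - 12) - 0 = 15

P + Q = (12, 15)


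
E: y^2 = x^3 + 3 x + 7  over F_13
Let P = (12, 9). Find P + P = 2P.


Doubling: s = (3 x1^2 + a) / (2 y1)
s = (3*12^2 + 3) / (2*9) mod 13 = 9
x3 = s^2 - 2 x1 mod 13 = 9^2 - 2*12 = 5
y3 = s (x1 - x3) - y1 mod 13 = 9 * (12 - 5) - 9 = 2

2P = (5, 2)


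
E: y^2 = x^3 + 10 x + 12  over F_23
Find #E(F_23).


For each x in F_23, count y with y^2 = x^3 + 10 x + 12 mod 23:
  x = 0: RHS = 12, y in [9, 14]  -> 2 point(s)
  x = 1: RHS = 0, y in [0]  -> 1 point(s)
  x = 3: RHS = 0, y in [0]  -> 1 point(s)
  x = 4: RHS = 1, y in [1, 22]  -> 2 point(s)
  x = 5: RHS = 3, y in [7, 16]  -> 2 point(s)
  x = 6: RHS = 12, y in [9, 14]  -> 2 point(s)
  x = 8: RHS = 6, y in [11, 12]  -> 2 point(s)
  x = 9: RHS = 3, y in [7, 16]  -> 2 point(s)
  x = 10: RHS = 8, y in [10, 13]  -> 2 point(s)
  x = 11: RHS = 4, y in [2, 21]  -> 2 point(s)
  x = 13: RHS = 16, y in [4, 19]  -> 2 point(s)
  x = 15: RHS = 18, y in [8, 15]  -> 2 point(s)
  x = 16: RHS = 13, y in [6, 17]  -> 2 point(s)
  x = 17: RHS = 12, y in [9, 14]  -> 2 point(s)
  x = 19: RHS = 0, y in [0]  -> 1 point(s)
  x = 20: RHS = 1, y in [1, 22]  -> 2 point(s)
  x = 22: RHS = 1, y in [1, 22]  -> 2 point(s)
Affine points: 31. Add the point at infinity: total = 32.

#E(F_23) = 32


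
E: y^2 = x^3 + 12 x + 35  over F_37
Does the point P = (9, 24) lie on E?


Check whether y^2 = x^3 + 12 x + 35 (mod 37) for (x, y) = (9, 24).
LHS: y^2 = 24^2 mod 37 = 21
RHS: x^3 + 12 x + 35 = 9^3 + 12*9 + 35 mod 37 = 21
LHS = RHS

Yes, on the curve


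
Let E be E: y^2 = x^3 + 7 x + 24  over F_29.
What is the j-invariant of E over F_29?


Delta = -16(4 a^3 + 27 b^2) mod 29 = 18
-1728 * (4 a)^3 = -1728 * (4*7)^3 mod 29 = 17
j = 17 * 18^(-1) mod 29 = 9

j = 9 (mod 29)


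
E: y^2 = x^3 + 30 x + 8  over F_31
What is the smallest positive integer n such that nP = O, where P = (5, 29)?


Compute successive multiples of P until we hit O:
  1P = (5, 29)
  2P = (30, 15)
  3P = (29, 8)
  4P = (6, 30)
  5P = (21, 17)
  6P = (23, 0)
  7P = (21, 14)
  8P = (6, 1)
  ... (continuing to 12P)
  12P = O

ord(P) = 12


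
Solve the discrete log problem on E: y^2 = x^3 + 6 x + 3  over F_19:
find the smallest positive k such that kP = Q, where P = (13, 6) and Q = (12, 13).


Enumerate multiples of P until we hit Q = (12, 13):
  1P = (13, 6)
  2P = (12, 13)
Match found at i = 2.

k = 2


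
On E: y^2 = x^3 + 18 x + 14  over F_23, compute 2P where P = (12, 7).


Doubling: s = (3 x1^2 + a) / (2 y1)
s = (3*12^2 + 18) / (2*7) mod 23 = 19
x3 = s^2 - 2 x1 mod 23 = 19^2 - 2*12 = 15
y3 = s (x1 - x3) - y1 mod 23 = 19 * (12 - 15) - 7 = 5

2P = (15, 5)


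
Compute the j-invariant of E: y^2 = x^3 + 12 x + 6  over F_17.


Delta = -16(4 a^3 + 27 b^2) mod 17 = 13
-1728 * (4 a)^3 = -1728 * (4*12)^3 mod 17 = 8
j = 8 * 13^(-1) mod 17 = 15

j = 15 (mod 17)


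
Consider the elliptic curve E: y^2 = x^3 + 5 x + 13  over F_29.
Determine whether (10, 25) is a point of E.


Check whether y^2 = x^3 + 5 x + 13 (mod 29) for (x, y) = (10, 25).
LHS: y^2 = 25^2 mod 29 = 16
RHS: x^3 + 5 x + 13 = 10^3 + 5*10 + 13 mod 29 = 19
LHS != RHS

No, not on the curve


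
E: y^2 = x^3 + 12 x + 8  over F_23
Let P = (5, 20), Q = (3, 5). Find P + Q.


P != Q, so use the chord formula.
s = (y2 - y1) / (x2 - x1) = (8) / (21) mod 23 = 19
x3 = s^2 - x1 - x2 mod 23 = 19^2 - 5 - 3 = 8
y3 = s (x1 - x3) - y1 mod 23 = 19 * (5 - 8) - 20 = 15

P + Q = (8, 15)


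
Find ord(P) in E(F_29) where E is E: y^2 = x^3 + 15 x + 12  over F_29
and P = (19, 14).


Compute successive multiples of P until we hit O:
  1P = (19, 14)
  2P = (7, 5)
  3P = (9, 8)
  4P = (6, 17)
  5P = (8, 8)
  6P = (15, 4)
  7P = (23, 5)
  8P = (12, 21)
  ... (continuing to 32P)
  32P = O

ord(P) = 32


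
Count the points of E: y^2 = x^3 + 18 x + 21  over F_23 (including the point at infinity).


For each x in F_23, count y with y^2 = x^3 + 18 x + 21 mod 23:
  x = 5: RHS = 6, y in [11, 12]  -> 2 point(s)
  x = 6: RHS = 0, y in [0]  -> 1 point(s)
  x = 11: RHS = 9, y in [3, 20]  -> 2 point(s)
  x = 14: RHS = 4, y in [2, 21]  -> 2 point(s)
  x = 15: RHS = 9, y in [3, 20]  -> 2 point(s)
  x = 16: RHS = 12, y in [9, 14]  -> 2 point(s)
  x = 18: RHS = 13, y in [6, 17]  -> 2 point(s)
  x = 19: RHS = 0, y in [0]  -> 1 point(s)
  x = 20: RHS = 9, y in [3, 20]  -> 2 point(s)
  x = 21: RHS = 0, y in [0]  -> 1 point(s)
  x = 22: RHS = 2, y in [5, 18]  -> 2 point(s)
Affine points: 19. Add the point at infinity: total = 20.

#E(F_23) = 20


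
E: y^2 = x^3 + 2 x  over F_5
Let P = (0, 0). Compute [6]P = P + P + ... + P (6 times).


k = 6 = 110_2 (binary, LSB first: 011)
Double-and-add from P = (0, 0):
  bit 0 = 0: acc unchanged = O
  bit 1 = 1: acc = O + O = O
  bit 2 = 1: acc = O + O = O

6P = O


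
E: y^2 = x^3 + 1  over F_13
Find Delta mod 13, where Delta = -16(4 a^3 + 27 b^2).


4 a^3 + 27 b^2 = 4*0^3 + 27*1^2 = 0 + 27 = 27
Delta = -16 * (27) = -432
Delta mod 13 = 10

Delta = 10 (mod 13)


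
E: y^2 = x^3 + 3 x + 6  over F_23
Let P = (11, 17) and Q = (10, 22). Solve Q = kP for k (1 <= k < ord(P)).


Enumerate multiples of P until we hit Q = (10, 22):
  1P = (11, 17)
  2P = (17, 5)
  3P = (22, 5)
  4P = (14, 3)
  5P = (7, 18)
  6P = (18, 2)
  7P = (0, 12)
  8P = (20, 4)
  9P = (8, 17)
  10P = (4, 6)
  11P = (10, 1)
  12P = (5, 10)
  13P = (9, 16)
  14P = (9, 7)
  15P = (5, 13)
  16P = (10, 22)
Match found at i = 16.

k = 16


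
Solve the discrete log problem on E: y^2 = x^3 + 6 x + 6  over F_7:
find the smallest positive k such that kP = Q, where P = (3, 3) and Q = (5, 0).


Enumerate multiples of P until we hit Q = (5, 0):
  1P = (3, 3)
  2P = (5, 0)
Match found at i = 2.

k = 2


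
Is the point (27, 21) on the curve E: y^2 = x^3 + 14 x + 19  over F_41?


Check whether y^2 = x^3 + 14 x + 19 (mod 41) for (x, y) = (27, 21).
LHS: y^2 = 21^2 mod 41 = 31
RHS: x^3 + 14 x + 19 = 27^3 + 14*27 + 19 mod 41 = 31
LHS = RHS

Yes, on the curve


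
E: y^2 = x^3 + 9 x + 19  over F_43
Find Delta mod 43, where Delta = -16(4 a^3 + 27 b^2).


4 a^3 + 27 b^2 = 4*9^3 + 27*19^2 = 2916 + 9747 = 12663
Delta = -16 * (12663) = -202608
Delta mod 43 = 8

Delta = 8 (mod 43)


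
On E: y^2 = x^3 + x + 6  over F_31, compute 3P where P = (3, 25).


k = 3 = 11_2 (binary, LSB first: 11)
Double-and-add from P = (3, 25):
  bit 0 = 1: acc = O + (3, 25) = (3, 25)
  bit 1 = 1: acc = (3, 25) + (27, 0) = (3, 6)

3P = (3, 6)


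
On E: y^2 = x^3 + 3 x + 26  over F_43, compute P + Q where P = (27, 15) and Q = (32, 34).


P != Q, so use the chord formula.
s = (y2 - y1) / (x2 - x1) = (19) / (5) mod 43 = 21
x3 = s^2 - x1 - x2 mod 43 = 21^2 - 27 - 32 = 38
y3 = s (x1 - x3) - y1 mod 43 = 21 * (27 - 38) - 15 = 12

P + Q = (38, 12)


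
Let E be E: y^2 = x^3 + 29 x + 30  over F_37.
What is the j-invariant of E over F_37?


Delta = -16(4 a^3 + 27 b^2) mod 37 = 19
-1728 * (4 a)^3 = -1728 * (4*29)^3 mod 37 = 6
j = 6 * 19^(-1) mod 37 = 12

j = 12 (mod 37)


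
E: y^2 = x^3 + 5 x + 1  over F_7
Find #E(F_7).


For each x in F_7, count y with y^2 = x^3 + 5 x + 1 mod 7:
  x = 0: RHS = 1, y in [1, 6]  -> 2 point(s)
  x = 1: RHS = 0, y in [0]  -> 1 point(s)
  x = 3: RHS = 1, y in [1, 6]  -> 2 point(s)
  x = 4: RHS = 1, y in [1, 6]  -> 2 point(s)
  x = 5: RHS = 4, y in [2, 5]  -> 2 point(s)
  x = 6: RHS = 2, y in [3, 4]  -> 2 point(s)
Affine points: 11. Add the point at infinity: total = 12.

#E(F_7) = 12


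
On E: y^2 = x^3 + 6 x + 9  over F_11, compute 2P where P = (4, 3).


Doubling: s = (3 x1^2 + a) / (2 y1)
s = (3*4^2 + 6) / (2*3) mod 11 = 9
x3 = s^2 - 2 x1 mod 11 = 9^2 - 2*4 = 7
y3 = s (x1 - x3) - y1 mod 11 = 9 * (4 - 7) - 3 = 3

2P = (7, 3)


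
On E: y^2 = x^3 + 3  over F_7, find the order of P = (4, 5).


Compute successive multiples of P until we hit O:
  1P = (4, 5)
  2P = (3, 4)
  3P = (1, 5)
  4P = (2, 2)
  5P = (5, 4)
  6P = (6, 4)
  7P = (6, 3)
  8P = (5, 3)
  ... (continuing to 13P)
  13P = O

ord(P) = 13


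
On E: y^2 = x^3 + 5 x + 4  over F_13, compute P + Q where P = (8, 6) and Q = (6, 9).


P != Q, so use the chord formula.
s = (y2 - y1) / (x2 - x1) = (3) / (11) mod 13 = 5
x3 = s^2 - x1 - x2 mod 13 = 5^2 - 8 - 6 = 11
y3 = s (x1 - x3) - y1 mod 13 = 5 * (8 - 11) - 6 = 5

P + Q = (11, 5)


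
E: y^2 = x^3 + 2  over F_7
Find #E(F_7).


For each x in F_7, count y with y^2 = x^3 + 0 x + 2 mod 7:
  x = 0: RHS = 2, y in [3, 4]  -> 2 point(s)
  x = 3: RHS = 1, y in [1, 6]  -> 2 point(s)
  x = 5: RHS = 1, y in [1, 6]  -> 2 point(s)
  x = 6: RHS = 1, y in [1, 6]  -> 2 point(s)
Affine points: 8. Add the point at infinity: total = 9.

#E(F_7) = 9


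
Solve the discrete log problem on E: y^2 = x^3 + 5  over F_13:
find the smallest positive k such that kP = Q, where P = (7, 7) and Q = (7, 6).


Enumerate multiples of P until we hit Q = (7, 6):
  1P = (7, 7)
  2P = (2, 0)
  3P = (7, 6)
Match found at i = 3.

k = 3


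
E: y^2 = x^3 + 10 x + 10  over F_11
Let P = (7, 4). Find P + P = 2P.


Doubling: s = (3 x1^2 + a) / (2 y1)
s = (3*7^2 + 10) / (2*4) mod 11 = 10
x3 = s^2 - 2 x1 mod 11 = 10^2 - 2*7 = 9
y3 = s (x1 - x3) - y1 mod 11 = 10 * (7 - 9) - 4 = 9

2P = (9, 9)


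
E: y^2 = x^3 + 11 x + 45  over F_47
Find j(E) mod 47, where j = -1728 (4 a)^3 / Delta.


Delta = -16(4 a^3 + 27 b^2) mod 47 = 38
-1728 * (4 a)^3 = -1728 * (4*11)^3 mod 47 = 32
j = 32 * 38^(-1) mod 47 = 33

j = 33 (mod 47)


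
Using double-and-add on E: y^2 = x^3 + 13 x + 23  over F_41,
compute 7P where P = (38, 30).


k = 7 = 111_2 (binary, LSB first: 111)
Double-and-add from P = (38, 30):
  bit 0 = 1: acc = O + (38, 30) = (38, 30)
  bit 1 = 1: acc = (38, 30) + (11, 29) = (1, 23)
  bit 2 = 1: acc = (1, 23) + (23, 36) = (1, 18)

7P = (1, 18)


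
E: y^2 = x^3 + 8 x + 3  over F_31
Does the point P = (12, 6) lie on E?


Check whether y^2 = x^3 + 8 x + 3 (mod 31) for (x, y) = (12, 6).
LHS: y^2 = 6^2 mod 31 = 5
RHS: x^3 + 8 x + 3 = 12^3 + 8*12 + 3 mod 31 = 29
LHS != RHS

No, not on the curve


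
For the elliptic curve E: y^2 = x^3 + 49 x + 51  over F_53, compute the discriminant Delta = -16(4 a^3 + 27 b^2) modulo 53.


4 a^3 + 27 b^2 = 4*49^3 + 27*51^2 = 470596 + 70227 = 540823
Delta = -16 * (540823) = -8653168
Delta mod 53 = 36

Delta = 36 (mod 53)


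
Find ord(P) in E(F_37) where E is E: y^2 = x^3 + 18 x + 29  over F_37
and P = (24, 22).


Compute successive multiples of P until we hit O:
  1P = (24, 22)
  2P = (27, 12)
  3P = (30, 35)
  4P = (36, 26)
  5P = (10, 32)
  6P = (2, 31)
  7P = (1, 14)
  8P = (1, 23)
  ... (continuing to 15P)
  15P = O

ord(P) = 15


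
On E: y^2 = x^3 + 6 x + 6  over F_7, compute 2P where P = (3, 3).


Doubling: s = (3 x1^2 + a) / (2 y1)
s = (3*3^2 + 6) / (2*3) mod 7 = 2
x3 = s^2 - 2 x1 mod 7 = 2^2 - 2*3 = 5
y3 = s (x1 - x3) - y1 mod 7 = 2 * (3 - 5) - 3 = 0

2P = (5, 0)


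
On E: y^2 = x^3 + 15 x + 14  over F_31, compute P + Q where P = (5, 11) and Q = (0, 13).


P != Q, so use the chord formula.
s = (y2 - y1) / (x2 - x1) = (2) / (26) mod 31 = 12
x3 = s^2 - x1 - x2 mod 31 = 12^2 - 5 - 0 = 15
y3 = s (x1 - x3) - y1 mod 31 = 12 * (5 - 15) - 11 = 24

P + Q = (15, 24)


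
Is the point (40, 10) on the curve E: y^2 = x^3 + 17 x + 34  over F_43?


Check whether y^2 = x^3 + 17 x + 34 (mod 43) for (x, y) = (40, 10).
LHS: y^2 = 10^2 mod 43 = 14
RHS: x^3 + 17 x + 34 = 40^3 + 17*40 + 34 mod 43 = 42
LHS != RHS

No, not on the curve


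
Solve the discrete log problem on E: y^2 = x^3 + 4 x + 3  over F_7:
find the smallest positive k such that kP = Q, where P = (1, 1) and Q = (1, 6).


Enumerate multiples of P until we hit Q = (1, 6):
  1P = (1, 1)
  2P = (5, 6)
  3P = (3, 0)
  4P = (5, 1)
  5P = (1, 6)
Match found at i = 5.

k = 5


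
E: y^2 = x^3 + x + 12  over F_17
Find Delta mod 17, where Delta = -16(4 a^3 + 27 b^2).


4 a^3 + 27 b^2 = 4*1^3 + 27*12^2 = 4 + 3888 = 3892
Delta = -16 * (3892) = -62272
Delta mod 17 = 16

Delta = 16 (mod 17)


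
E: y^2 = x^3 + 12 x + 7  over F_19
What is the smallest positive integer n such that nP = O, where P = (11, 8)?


Compute successive multiples of P until we hit O:
  1P = (11, 8)
  2P = (4, 10)
  3P = (13, 17)
  4P = (1, 18)
  5P = (8, 8)
  6P = (0, 11)
  7P = (12, 13)
  8P = (2, 18)
  ... (continuing to 25P)
  25P = O

ord(P) = 25


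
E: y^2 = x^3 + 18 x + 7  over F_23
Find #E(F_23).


For each x in F_23, count y with y^2 = x^3 + 18 x + 7 mod 23:
  x = 1: RHS = 3, y in [7, 16]  -> 2 point(s)
  x = 6: RHS = 9, y in [3, 20]  -> 2 point(s)
  x = 7: RHS = 16, y in [4, 19]  -> 2 point(s)
  x = 9: RHS = 1, y in [1, 22]  -> 2 point(s)
  x = 11: RHS = 18, y in [8, 15]  -> 2 point(s)
  x = 13: RHS = 0, y in [0]  -> 1 point(s)
  x = 14: RHS = 13, y in [6, 17]  -> 2 point(s)
  x = 15: RHS = 18, y in [8, 15]  -> 2 point(s)
  x = 19: RHS = 9, y in [3, 20]  -> 2 point(s)
  x = 20: RHS = 18, y in [8, 15]  -> 2 point(s)
  x = 21: RHS = 9, y in [3, 20]  -> 2 point(s)
Affine points: 21. Add the point at infinity: total = 22.

#E(F_23) = 22


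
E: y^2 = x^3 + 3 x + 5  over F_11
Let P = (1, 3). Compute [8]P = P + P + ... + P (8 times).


k = 8 = 1000_2 (binary, LSB first: 0001)
Double-and-add from P = (1, 3):
  bit 0 = 0: acc unchanged = O
  bit 1 = 0: acc unchanged = O
  bit 2 = 0: acc unchanged = O
  bit 3 = 1: acc = O + (1, 8) = (1, 8)

8P = (1, 8)


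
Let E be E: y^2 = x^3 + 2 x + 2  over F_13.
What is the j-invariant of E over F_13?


Delta = -16(4 a^3 + 27 b^2) mod 13 = 9
-1728 * (4 a)^3 = -1728 * (4*2)^3 mod 13 = 5
j = 5 * 9^(-1) mod 13 = 2

j = 2 (mod 13)


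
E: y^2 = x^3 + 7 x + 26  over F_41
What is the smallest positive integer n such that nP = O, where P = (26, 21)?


Compute successive multiples of P until we hit O:
  1P = (26, 21)
  2P = (9, 11)
  3P = (15, 12)
  4P = (21, 39)
  5P = (25, 0)
  6P = (21, 2)
  7P = (15, 29)
  8P = (9, 30)
  ... (continuing to 10P)
  10P = O

ord(P) = 10


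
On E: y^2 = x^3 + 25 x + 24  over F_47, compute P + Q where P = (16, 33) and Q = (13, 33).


P != Q, so use the chord formula.
s = (y2 - y1) / (x2 - x1) = (0) / (44) mod 47 = 0
x3 = s^2 - x1 - x2 mod 47 = 0^2 - 16 - 13 = 18
y3 = s (x1 - x3) - y1 mod 47 = 0 * (16 - 18) - 33 = 14

P + Q = (18, 14)


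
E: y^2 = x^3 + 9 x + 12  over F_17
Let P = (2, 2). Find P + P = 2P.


Doubling: s = (3 x1^2 + a) / (2 y1)
s = (3*2^2 + 9) / (2*2) mod 17 = 1
x3 = s^2 - 2 x1 mod 17 = 1^2 - 2*2 = 14
y3 = s (x1 - x3) - y1 mod 17 = 1 * (2 - 14) - 2 = 3

2P = (14, 3)


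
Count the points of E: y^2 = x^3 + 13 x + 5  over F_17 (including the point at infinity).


For each x in F_17, count y with y^2 = x^3 + 13 x + 5 mod 17:
  x = 1: RHS = 2, y in [6, 11]  -> 2 point(s)
  x = 4: RHS = 2, y in [6, 11]  -> 2 point(s)
  x = 5: RHS = 8, y in [5, 12]  -> 2 point(s)
  x = 8: RHS = 9, y in [3, 14]  -> 2 point(s)
  x = 9: RHS = 1, y in [1, 16]  -> 2 point(s)
  x = 10: RHS = 13, y in [8, 9]  -> 2 point(s)
  x = 11: RHS = 0, y in [0]  -> 1 point(s)
  x = 12: RHS = 2, y in [6, 11]  -> 2 point(s)
  x = 13: RHS = 8, y in [5, 12]  -> 2 point(s)
  x = 16: RHS = 8, y in [5, 12]  -> 2 point(s)
Affine points: 19. Add the point at infinity: total = 20.

#E(F_17) = 20


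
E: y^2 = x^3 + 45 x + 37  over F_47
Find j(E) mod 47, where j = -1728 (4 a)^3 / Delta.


Delta = -16(4 a^3 + 27 b^2) mod 47 = 35
-1728 * (4 a)^3 = -1728 * (4*45)^3 mod 47 = 8
j = 8 * 35^(-1) mod 47 = 15

j = 15 (mod 47)


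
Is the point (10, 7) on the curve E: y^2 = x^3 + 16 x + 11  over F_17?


Check whether y^2 = x^3 + 16 x + 11 (mod 17) for (x, y) = (10, 7).
LHS: y^2 = 7^2 mod 17 = 15
RHS: x^3 + 16 x + 11 = 10^3 + 16*10 + 11 mod 17 = 15
LHS = RHS

Yes, on the curve


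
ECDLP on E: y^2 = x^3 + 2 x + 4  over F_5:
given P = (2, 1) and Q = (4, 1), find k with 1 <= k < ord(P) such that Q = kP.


Enumerate multiples of P until we hit Q = (4, 1):
  1P = (2, 1)
  2P = (0, 3)
  3P = (4, 1)
Match found at i = 3.

k = 3


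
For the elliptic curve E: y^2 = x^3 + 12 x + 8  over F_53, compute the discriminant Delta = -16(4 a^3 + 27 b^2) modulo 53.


4 a^3 + 27 b^2 = 4*12^3 + 27*8^2 = 6912 + 1728 = 8640
Delta = -16 * (8640) = -138240
Delta mod 53 = 37

Delta = 37 (mod 53)


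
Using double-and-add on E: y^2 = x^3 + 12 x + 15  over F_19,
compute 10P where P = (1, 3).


k = 10 = 1010_2 (binary, LSB first: 0101)
Double-and-add from P = (1, 3):
  bit 0 = 0: acc unchanged = O
  bit 1 = 1: acc = O + (9, 15) = (9, 15)
  bit 2 = 0: acc unchanged = (9, 15)
  bit 3 = 1: acc = (9, 15) + (12, 5) = (7, 10)

10P = (7, 10)


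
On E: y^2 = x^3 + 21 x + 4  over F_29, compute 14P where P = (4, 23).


k = 14 = 1110_2 (binary, LSB first: 0111)
Double-and-add from P = (4, 23):
  bit 0 = 0: acc unchanged = O
  bit 1 = 1: acc = O + (16, 17) = (16, 17)
  bit 2 = 1: acc = (16, 17) + (17, 5) = (24, 21)
  bit 3 = 1: acc = (24, 21) + (11, 0) = (16, 12)

14P = (16, 12)


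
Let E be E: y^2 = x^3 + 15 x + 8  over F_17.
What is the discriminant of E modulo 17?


4 a^3 + 27 b^2 = 4*15^3 + 27*8^2 = 13500 + 1728 = 15228
Delta = -16 * (15228) = -243648
Delta mod 17 = 13

Delta = 13 (mod 17)


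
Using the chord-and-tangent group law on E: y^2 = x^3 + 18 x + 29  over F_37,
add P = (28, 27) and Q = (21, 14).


P != Q, so use the chord formula.
s = (y2 - y1) / (x2 - x1) = (24) / (30) mod 37 = 23
x3 = s^2 - x1 - x2 mod 37 = 23^2 - 28 - 21 = 36
y3 = s (x1 - x3) - y1 mod 37 = 23 * (28 - 36) - 27 = 11

P + Q = (36, 11)


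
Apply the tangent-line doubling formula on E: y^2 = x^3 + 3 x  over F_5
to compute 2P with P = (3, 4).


Doubling: s = (3 x1^2 + a) / (2 y1)
s = (3*3^2 + 3) / (2*4) mod 5 = 0
x3 = s^2 - 2 x1 mod 5 = 0^2 - 2*3 = 4
y3 = s (x1 - x3) - y1 mod 5 = 0 * (3 - 4) - 4 = 1

2P = (4, 1)


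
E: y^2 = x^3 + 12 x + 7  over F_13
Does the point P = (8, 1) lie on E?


Check whether y^2 = x^3 + 12 x + 7 (mod 13) for (x, y) = (8, 1).
LHS: y^2 = 1^2 mod 13 = 1
RHS: x^3 + 12 x + 7 = 8^3 + 12*8 + 7 mod 13 = 4
LHS != RHS

No, not on the curve


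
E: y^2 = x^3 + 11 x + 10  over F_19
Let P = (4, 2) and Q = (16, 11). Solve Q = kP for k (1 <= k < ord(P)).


Enumerate multiples of P until we hit Q = (16, 11):
  1P = (4, 2)
  2P = (16, 11)
Match found at i = 2.

k = 2


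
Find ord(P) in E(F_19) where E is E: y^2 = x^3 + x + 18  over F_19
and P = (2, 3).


Compute successive multiples of P until we hit O:
  1P = (2, 3)
  2P = (16, 11)
  3P = (18, 15)
  4P = (15, 11)
  5P = (8, 5)
  6P = (7, 8)
  7P = (11, 7)
  8P = (13, 9)
  ... (continuing to 19P)
  19P = O

ord(P) = 19


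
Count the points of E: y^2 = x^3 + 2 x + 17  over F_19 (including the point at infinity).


For each x in F_19, count y with y^2 = x^3 + 2 x + 17 mod 19:
  x = 0: RHS = 17, y in [6, 13]  -> 2 point(s)
  x = 1: RHS = 1, y in [1, 18]  -> 2 point(s)
  x = 5: RHS = 0, y in [0]  -> 1 point(s)
  x = 6: RHS = 17, y in [6, 13]  -> 2 point(s)
  x = 9: RHS = 4, y in [2, 17]  -> 2 point(s)
  x = 10: RHS = 11, y in [7, 12]  -> 2 point(s)
  x = 13: RHS = 17, y in [6, 13]  -> 2 point(s)
  x = 17: RHS = 5, y in [9, 10]  -> 2 point(s)
Affine points: 15. Add the point at infinity: total = 16.

#E(F_19) = 16


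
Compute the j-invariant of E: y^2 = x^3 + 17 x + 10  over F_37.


Delta = -16(4 a^3 + 27 b^2) mod 37 = 10
-1728 * (4 a)^3 = -1728 * (4*17)^3 mod 37 = 29
j = 29 * 10^(-1) mod 37 = 14

j = 14 (mod 37)


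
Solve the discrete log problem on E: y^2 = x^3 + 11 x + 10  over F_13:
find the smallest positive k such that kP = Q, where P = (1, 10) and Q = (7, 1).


Enumerate multiples of P until we hit Q = (7, 1):
  1P = (1, 10)
  2P = (2, 1)
  3P = (0, 7)
  4P = (8, 8)
  5P = (7, 1)
Match found at i = 5.

k = 5


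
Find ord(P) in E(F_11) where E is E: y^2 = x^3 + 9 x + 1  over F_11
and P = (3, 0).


Compute successive multiples of P until we hit O:
  1P = (3, 0)
  2P = O

ord(P) = 2


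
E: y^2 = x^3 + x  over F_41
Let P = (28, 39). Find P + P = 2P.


Doubling: s = (3 x1^2 + a) / (2 y1)
s = (3*28^2 + 1) / (2*39) mod 41 = 37
x3 = s^2 - 2 x1 mod 41 = 37^2 - 2*28 = 1
y3 = s (x1 - x3) - y1 mod 41 = 37 * (28 - 1) - 39 = 17

2P = (1, 17)


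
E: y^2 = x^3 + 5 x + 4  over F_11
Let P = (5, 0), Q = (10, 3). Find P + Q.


P != Q, so use the chord formula.
s = (y2 - y1) / (x2 - x1) = (3) / (5) mod 11 = 5
x3 = s^2 - x1 - x2 mod 11 = 5^2 - 5 - 10 = 10
y3 = s (x1 - x3) - y1 mod 11 = 5 * (5 - 10) - 0 = 8

P + Q = (10, 8)


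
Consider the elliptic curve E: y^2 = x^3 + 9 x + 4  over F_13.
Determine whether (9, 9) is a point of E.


Check whether y^2 = x^3 + 9 x + 4 (mod 13) for (x, y) = (9, 9).
LHS: y^2 = 9^2 mod 13 = 3
RHS: x^3 + 9 x + 4 = 9^3 + 9*9 + 4 mod 13 = 8
LHS != RHS

No, not on the curve


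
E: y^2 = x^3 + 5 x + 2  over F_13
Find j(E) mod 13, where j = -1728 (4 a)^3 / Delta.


Delta = -16(4 a^3 + 27 b^2) mod 13 = 9
-1728 * (4 a)^3 = -1728 * (4*5)^3 mod 13 = 5
j = 5 * 9^(-1) mod 13 = 2

j = 2 (mod 13)


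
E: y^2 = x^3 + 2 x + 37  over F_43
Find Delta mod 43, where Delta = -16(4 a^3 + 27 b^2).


4 a^3 + 27 b^2 = 4*2^3 + 27*37^2 = 32 + 36963 = 36995
Delta = -16 * (36995) = -591920
Delta mod 43 = 18

Delta = 18 (mod 43)


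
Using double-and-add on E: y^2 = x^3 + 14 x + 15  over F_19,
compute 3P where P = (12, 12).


k = 3 = 11_2 (binary, LSB first: 11)
Double-and-add from P = (12, 12):
  bit 0 = 1: acc = O + (12, 12) = (12, 12)
  bit 1 = 1: acc = (12, 12) + (18, 0) = (12, 7)

3P = (12, 7)


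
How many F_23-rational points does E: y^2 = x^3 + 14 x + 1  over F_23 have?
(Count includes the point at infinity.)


For each x in F_23, count y with y^2 = x^3 + 14 x + 1 mod 23:
  x = 0: RHS = 1, y in [1, 22]  -> 2 point(s)
  x = 1: RHS = 16, y in [4, 19]  -> 2 point(s)
  x = 3: RHS = 1, y in [1, 22]  -> 2 point(s)
  x = 4: RHS = 6, y in [11, 12]  -> 2 point(s)
  x = 5: RHS = 12, y in [9, 14]  -> 2 point(s)
  x = 6: RHS = 2, y in [5, 18]  -> 2 point(s)
  x = 8: RHS = 4, y in [2, 21]  -> 2 point(s)
  x = 17: RHS = 0, y in [0]  -> 1 point(s)
  x = 18: RHS = 13, y in [6, 17]  -> 2 point(s)
  x = 20: RHS = 1, y in [1, 22]  -> 2 point(s)
  x = 22: RHS = 9, y in [3, 20]  -> 2 point(s)
Affine points: 21. Add the point at infinity: total = 22.

#E(F_23) = 22


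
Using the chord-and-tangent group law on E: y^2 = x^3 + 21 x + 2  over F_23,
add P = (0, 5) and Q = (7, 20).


P != Q, so use the chord formula.
s = (y2 - y1) / (x2 - x1) = (15) / (7) mod 23 = 12
x3 = s^2 - x1 - x2 mod 23 = 12^2 - 0 - 7 = 22
y3 = s (x1 - x3) - y1 mod 23 = 12 * (0 - 22) - 5 = 7

P + Q = (22, 7)


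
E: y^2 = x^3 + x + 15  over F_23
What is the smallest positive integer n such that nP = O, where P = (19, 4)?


Compute successive multiples of P until we hit O:
  1P = (19, 4)
  2P = (20, 10)
  3P = (20, 13)
  4P = (19, 19)
  5P = O

ord(P) = 5


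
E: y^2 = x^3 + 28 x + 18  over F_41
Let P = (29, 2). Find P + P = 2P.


Doubling: s = (3 x1^2 + a) / (2 y1)
s = (3*29^2 + 28) / (2*2) mod 41 = 33
x3 = s^2 - 2 x1 mod 41 = 33^2 - 2*29 = 6
y3 = s (x1 - x3) - y1 mod 41 = 33 * (29 - 6) - 2 = 19

2P = (6, 19)


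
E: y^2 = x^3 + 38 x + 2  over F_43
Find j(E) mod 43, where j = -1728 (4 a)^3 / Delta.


Delta = -16(4 a^3 + 27 b^2) mod 43 = 37
-1728 * (4 a)^3 = -1728 * (4*38)^3 mod 43 = 16
j = 16 * 37^(-1) mod 43 = 26

j = 26 (mod 43)


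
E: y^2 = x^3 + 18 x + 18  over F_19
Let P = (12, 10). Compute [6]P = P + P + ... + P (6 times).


k = 6 = 110_2 (binary, LSB first: 011)
Double-and-add from P = (12, 10):
  bit 0 = 0: acc unchanged = O
  bit 1 = 1: acc = O + (12, 9) = (12, 9)
  bit 2 = 1: acc = (12, 9) + (12, 10) = O

6P = O


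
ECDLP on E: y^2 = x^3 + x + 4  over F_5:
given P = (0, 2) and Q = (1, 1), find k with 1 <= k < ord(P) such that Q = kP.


Enumerate multiples of P until we hit Q = (1, 1):
  1P = (0, 2)
  2P = (1, 4)
  3P = (3, 2)
  4P = (2, 3)
  5P = (2, 2)
  6P = (3, 3)
  7P = (1, 1)
Match found at i = 7.

k = 7


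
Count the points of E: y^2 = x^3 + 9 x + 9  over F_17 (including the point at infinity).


For each x in F_17, count y with y^2 = x^3 + 9 x + 9 mod 17:
  x = 0: RHS = 9, y in [3, 14]  -> 2 point(s)
  x = 1: RHS = 2, y in [6, 11]  -> 2 point(s)
  x = 2: RHS = 1, y in [1, 16]  -> 2 point(s)
  x = 5: RHS = 9, y in [3, 14]  -> 2 point(s)
  x = 8: RHS = 15, y in [7, 10]  -> 2 point(s)
  x = 12: RHS = 9, y in [3, 14]  -> 2 point(s)
  x = 15: RHS = 0, y in [0]  -> 1 point(s)
  x = 16: RHS = 16, y in [4, 13]  -> 2 point(s)
Affine points: 15. Add the point at infinity: total = 16.

#E(F_17) = 16


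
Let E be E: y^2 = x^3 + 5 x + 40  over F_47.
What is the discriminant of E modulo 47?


4 a^3 + 27 b^2 = 4*5^3 + 27*40^2 = 500 + 43200 = 43700
Delta = -16 * (43700) = -699200
Delta mod 47 = 19

Delta = 19 (mod 47)


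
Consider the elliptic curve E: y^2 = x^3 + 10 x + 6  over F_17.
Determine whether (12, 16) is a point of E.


Check whether y^2 = x^3 + 10 x + 6 (mod 17) for (x, y) = (12, 16).
LHS: y^2 = 16^2 mod 17 = 1
RHS: x^3 + 10 x + 6 = 12^3 + 10*12 + 6 mod 17 = 1
LHS = RHS

Yes, on the curve


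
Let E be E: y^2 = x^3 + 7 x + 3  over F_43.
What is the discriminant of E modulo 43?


4 a^3 + 27 b^2 = 4*7^3 + 27*3^2 = 1372 + 243 = 1615
Delta = -16 * (1615) = -25840
Delta mod 43 = 3

Delta = 3 (mod 43)


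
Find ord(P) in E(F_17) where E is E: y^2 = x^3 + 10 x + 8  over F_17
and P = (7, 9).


Compute successive multiples of P until we hit O:
  1P = (7, 9)
  2P = (2, 11)
  3P = (0, 12)
  4P = (14, 11)
  5P = (11, 2)
  6P = (1, 6)
  7P = (5, 9)
  8P = (5, 8)
  ... (continuing to 15P)
  15P = O

ord(P) = 15


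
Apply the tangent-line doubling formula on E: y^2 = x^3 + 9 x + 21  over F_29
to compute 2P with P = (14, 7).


Doubling: s = (3 x1^2 + a) / (2 y1)
s = (3*14^2 + 9) / (2*7) mod 29 = 24
x3 = s^2 - 2 x1 mod 29 = 24^2 - 2*14 = 26
y3 = s (x1 - x3) - y1 mod 29 = 24 * (14 - 26) - 7 = 24

2P = (26, 24)


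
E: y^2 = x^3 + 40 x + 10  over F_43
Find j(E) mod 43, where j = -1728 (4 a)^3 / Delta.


Delta = -16(4 a^3 + 27 b^2) mod 43 = 23
-1728 * (4 a)^3 = -1728 * (4*40)^3 mod 43 = 21
j = 21 * 23^(-1) mod 43 = 14

j = 14 (mod 43)


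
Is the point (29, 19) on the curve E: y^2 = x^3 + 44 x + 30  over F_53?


Check whether y^2 = x^3 + 44 x + 30 (mod 53) for (x, y) = (29, 19).
LHS: y^2 = 19^2 mod 53 = 43
RHS: x^3 + 44 x + 30 = 29^3 + 44*29 + 30 mod 53 = 43
LHS = RHS

Yes, on the curve


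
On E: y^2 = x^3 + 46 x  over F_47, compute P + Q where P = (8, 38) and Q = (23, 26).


P != Q, so use the chord formula.
s = (y2 - y1) / (x2 - x1) = (35) / (15) mod 47 = 18
x3 = s^2 - x1 - x2 mod 47 = 18^2 - 8 - 23 = 11
y3 = s (x1 - x3) - y1 mod 47 = 18 * (8 - 11) - 38 = 2

P + Q = (11, 2)


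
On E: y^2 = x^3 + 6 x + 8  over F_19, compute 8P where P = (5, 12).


k = 8 = 1000_2 (binary, LSB first: 0001)
Double-and-add from P = (5, 12):
  bit 0 = 0: acc unchanged = O
  bit 1 = 0: acc unchanged = O
  bit 2 = 0: acc unchanged = O
  bit 3 = 1: acc = O + (18, 1) = (18, 1)

8P = (18, 1)


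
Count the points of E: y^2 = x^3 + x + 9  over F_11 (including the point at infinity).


For each x in F_11, count y with y^2 = x^3 + 1 x + 9 mod 11:
  x = 0: RHS = 9, y in [3, 8]  -> 2 point(s)
  x = 1: RHS = 0, y in [0]  -> 1 point(s)
  x = 4: RHS = 0, y in [0]  -> 1 point(s)
  x = 6: RHS = 0, y in [0]  -> 1 point(s)
  x = 8: RHS = 1, y in [1, 10]  -> 2 point(s)
Affine points: 7. Add the point at infinity: total = 8.

#E(F_11) = 8


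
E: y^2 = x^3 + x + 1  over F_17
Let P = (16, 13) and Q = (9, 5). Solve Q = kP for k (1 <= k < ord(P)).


Enumerate multiples of P until we hit Q = (9, 5):
  1P = (16, 13)
  2P = (15, 12)
  3P = (4, 16)
  4P = (13, 16)
  5P = (6, 11)
  6P = (10, 12)
  7P = (0, 1)
  8P = (9, 5)
Match found at i = 8.

k = 8


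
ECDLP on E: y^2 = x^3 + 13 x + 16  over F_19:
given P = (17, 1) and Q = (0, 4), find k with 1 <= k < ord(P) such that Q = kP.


Enumerate multiples of P until we hit Q = (0, 4):
  1P = (17, 1)
  2P = (13, 11)
  3P = (0, 4)
Match found at i = 3.

k = 3


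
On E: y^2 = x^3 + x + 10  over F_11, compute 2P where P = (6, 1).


Doubling: s = (3 x1^2 + a) / (2 y1)
s = (3*6^2 + 1) / (2*1) mod 11 = 5
x3 = s^2 - 2 x1 mod 11 = 5^2 - 2*6 = 2
y3 = s (x1 - x3) - y1 mod 11 = 5 * (6 - 2) - 1 = 8

2P = (2, 8)


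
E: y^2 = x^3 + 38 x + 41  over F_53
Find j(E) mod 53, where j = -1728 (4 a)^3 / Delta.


Delta = -16(4 a^3 + 27 b^2) mod 53 = 39
-1728 * (4 a)^3 = -1728 * (4*38)^3 mod 53 = 5
j = 5 * 39^(-1) mod 53 = 11

j = 11 (mod 53)


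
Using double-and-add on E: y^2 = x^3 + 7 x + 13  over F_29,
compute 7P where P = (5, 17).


k = 7 = 111_2 (binary, LSB first: 111)
Double-and-add from P = (5, 17):
  bit 0 = 1: acc = O + (5, 17) = (5, 17)
  bit 1 = 1: acc = (5, 17) + (20, 27) = (27, 7)
  bit 2 = 1: acc = (27, 7) + (2, 8) = (20, 2)

7P = (20, 2)


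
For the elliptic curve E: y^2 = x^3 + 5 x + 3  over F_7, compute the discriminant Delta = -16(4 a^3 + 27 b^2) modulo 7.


4 a^3 + 27 b^2 = 4*5^3 + 27*3^2 = 500 + 243 = 743
Delta = -16 * (743) = -11888
Delta mod 7 = 5

Delta = 5 (mod 7)


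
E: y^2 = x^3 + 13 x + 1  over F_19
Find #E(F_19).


For each x in F_19, count y with y^2 = x^3 + 13 x + 1 mod 19:
  x = 0: RHS = 1, y in [1, 18]  -> 2 point(s)
  x = 2: RHS = 16, y in [4, 15]  -> 2 point(s)
  x = 5: RHS = 1, y in [1, 18]  -> 2 point(s)
  x = 7: RHS = 17, y in [6, 13]  -> 2 point(s)
  x = 8: RHS = 9, y in [3, 16]  -> 2 point(s)
  x = 9: RHS = 11, y in [7, 12]  -> 2 point(s)
  x = 12: RHS = 4, y in [2, 17]  -> 2 point(s)
  x = 13: RHS = 11, y in [7, 12]  -> 2 point(s)
  x = 14: RHS = 1, y in [1, 18]  -> 2 point(s)
  x = 16: RHS = 11, y in [7, 12]  -> 2 point(s)
  x = 17: RHS = 5, y in [9, 10]  -> 2 point(s)
  x = 18: RHS = 6, y in [5, 14]  -> 2 point(s)
Affine points: 24. Add the point at infinity: total = 25.

#E(F_19) = 25


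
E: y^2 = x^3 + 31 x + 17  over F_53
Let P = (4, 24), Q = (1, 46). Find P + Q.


P != Q, so use the chord formula.
s = (y2 - y1) / (x2 - x1) = (22) / (50) mod 53 = 28
x3 = s^2 - x1 - x2 mod 53 = 28^2 - 4 - 1 = 37
y3 = s (x1 - x3) - y1 mod 53 = 28 * (4 - 37) - 24 = 6

P + Q = (37, 6)
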